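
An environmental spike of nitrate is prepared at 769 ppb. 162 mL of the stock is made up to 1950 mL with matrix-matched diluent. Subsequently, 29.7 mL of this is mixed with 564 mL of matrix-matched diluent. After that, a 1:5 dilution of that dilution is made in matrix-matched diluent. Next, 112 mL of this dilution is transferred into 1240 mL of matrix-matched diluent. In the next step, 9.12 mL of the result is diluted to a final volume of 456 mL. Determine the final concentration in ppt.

Overall dilution factor = 12.04 × 19.99 × 5 × 12.07 × 50 = 7.26 × 10⁵.
769 ppb / 7.26 × 10⁵ = 1.06 × 10⁻³ ppb = 1.06 ppt.

1.06 ppt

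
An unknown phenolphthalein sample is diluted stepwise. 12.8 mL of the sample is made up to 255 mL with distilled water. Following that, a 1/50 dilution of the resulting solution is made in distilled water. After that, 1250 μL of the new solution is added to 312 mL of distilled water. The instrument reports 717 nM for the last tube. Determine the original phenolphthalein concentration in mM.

Overall dilution factor = 19.92 × 50 × 250.6 = 2.50 × 10⁵.
Original = 717 nM × 2.50 × 10⁵ = 1.79 × 10⁸ nM = 179 mM.

179 mM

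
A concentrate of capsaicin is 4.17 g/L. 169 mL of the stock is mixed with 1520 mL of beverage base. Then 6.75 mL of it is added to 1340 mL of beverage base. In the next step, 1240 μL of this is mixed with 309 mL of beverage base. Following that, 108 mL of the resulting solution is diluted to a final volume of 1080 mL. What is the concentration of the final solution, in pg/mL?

836 pg/mL

Overall dilution factor = 9.994 × 199.5 × 250.2 × 10 = 4.99 × 10⁶.
4.17 g/L / 4.99 × 10⁶ = 8.36 × 10⁻⁷ g/L = 836 pg/mL.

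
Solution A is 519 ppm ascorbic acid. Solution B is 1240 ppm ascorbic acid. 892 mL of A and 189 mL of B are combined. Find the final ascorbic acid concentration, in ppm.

645 ppm

C_mix = (C_A·V_A + C_B·V_B)/(V_A + V_B) = (519×892 + 1240×189) / 1081 = 645 ppm.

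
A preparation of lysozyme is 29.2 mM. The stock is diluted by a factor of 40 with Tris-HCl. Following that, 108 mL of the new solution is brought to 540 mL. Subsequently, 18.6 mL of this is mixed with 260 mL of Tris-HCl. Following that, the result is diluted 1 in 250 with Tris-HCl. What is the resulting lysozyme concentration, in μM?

Overall dilution factor = 40 × 5 × 14.98 × 250 = 7.49 × 10⁵.
29.2 mM / 7.49 × 10⁵ = 3.90 × 10⁻⁵ mM = 0.0390 μM.

0.0390 μM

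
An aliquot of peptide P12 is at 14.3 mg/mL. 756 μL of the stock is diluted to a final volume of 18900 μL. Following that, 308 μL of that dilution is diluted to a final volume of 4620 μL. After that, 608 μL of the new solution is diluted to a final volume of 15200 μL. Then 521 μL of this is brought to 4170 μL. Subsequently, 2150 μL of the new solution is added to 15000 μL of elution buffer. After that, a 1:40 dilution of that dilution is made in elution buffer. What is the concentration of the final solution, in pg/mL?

597 pg/mL

Overall dilution factor = 25 × 15 × 25 × 8.004 × 7.977 × 40 = 2.39 × 10⁷.
14.3 mg/mL / 2.39 × 10⁷ = 5.97 × 10⁻⁷ mg/mL = 597 pg/mL.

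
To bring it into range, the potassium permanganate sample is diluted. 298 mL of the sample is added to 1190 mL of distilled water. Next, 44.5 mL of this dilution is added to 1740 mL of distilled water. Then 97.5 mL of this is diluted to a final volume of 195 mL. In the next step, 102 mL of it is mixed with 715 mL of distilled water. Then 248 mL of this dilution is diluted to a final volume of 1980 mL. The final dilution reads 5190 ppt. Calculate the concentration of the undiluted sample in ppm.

Overall dilution factor = 4.993 × 40.10 × 2 × 8.010 × 7.984 = 2.56 × 10⁴.
Original = 5190 ppt × 2.56 × 10⁴ = 1.33 × 10⁸ ppt = 133 ppm.

133 ppm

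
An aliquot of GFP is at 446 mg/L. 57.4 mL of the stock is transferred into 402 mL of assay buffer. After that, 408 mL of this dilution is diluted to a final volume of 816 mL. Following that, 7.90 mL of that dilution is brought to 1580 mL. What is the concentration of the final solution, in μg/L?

Overall dilution factor = 8.003 × 2 × 200 = 3201.
446 mg/L / 3201 = 0.139 mg/L = 139 μg/L.

139 μg/L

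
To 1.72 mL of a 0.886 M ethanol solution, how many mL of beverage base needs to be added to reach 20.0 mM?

20.0 mM = 0.0200 M.
V₂ = C₁V₁/C₂ = 0.886 × 1.72 / 0.0200 = 76.2 mL.
Diluent to add = V₂ − V₁ = 76.2 − 1.72 = 74.5 mL.

74.5 mL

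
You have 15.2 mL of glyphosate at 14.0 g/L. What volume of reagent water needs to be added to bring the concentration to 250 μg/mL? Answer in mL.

836 mL

250 μg/mL = 0.250 g/L.
V₂ = C₁V₁/C₂ = 14.0 × 15.2 / 0.250 = 851 mL.
Diluent to add = V₂ − V₁ = 851 − 15.2 = 836 mL.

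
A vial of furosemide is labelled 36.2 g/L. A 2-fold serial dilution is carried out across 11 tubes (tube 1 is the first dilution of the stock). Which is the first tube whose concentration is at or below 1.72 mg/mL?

Tube n has concentration 36.2 g/L / 2ⁿ.
Need 2ⁿ ≥ 36.2 g/L / 1.72 mg/mL = 21.0, so n ≥ 4.40.
First such tube: n = 5.

tube 5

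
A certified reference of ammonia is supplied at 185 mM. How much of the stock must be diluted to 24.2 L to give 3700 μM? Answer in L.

3700 μM = 3.70 mM.
V₁ = C₂V₂/C₁ = 3.70 × 24.2 / 185 = 0.484 L.

0.484 L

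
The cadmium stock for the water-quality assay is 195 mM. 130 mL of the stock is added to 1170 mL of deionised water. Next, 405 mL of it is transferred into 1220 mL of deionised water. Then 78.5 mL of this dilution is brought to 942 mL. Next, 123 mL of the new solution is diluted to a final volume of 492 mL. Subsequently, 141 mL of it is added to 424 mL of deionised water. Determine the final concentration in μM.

25.3 μM

Overall dilution factor = 10 × 4.012 × 12 × 4 × 4.007 = 7717.
195 mM / 7717 = 0.0253 mM = 25.3 μM.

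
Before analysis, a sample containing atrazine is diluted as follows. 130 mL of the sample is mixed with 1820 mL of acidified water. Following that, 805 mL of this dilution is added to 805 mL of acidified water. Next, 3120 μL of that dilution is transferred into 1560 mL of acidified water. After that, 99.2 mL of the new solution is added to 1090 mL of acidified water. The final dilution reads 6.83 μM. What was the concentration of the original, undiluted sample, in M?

Overall dilution factor = 15 × 2 × 501 × 11.99 = 1.80 × 10⁵.
Original = 6.83 μM × 1.80 × 10⁵ = 1.23 × 10⁶ μM = 1.23 M.

1.23 M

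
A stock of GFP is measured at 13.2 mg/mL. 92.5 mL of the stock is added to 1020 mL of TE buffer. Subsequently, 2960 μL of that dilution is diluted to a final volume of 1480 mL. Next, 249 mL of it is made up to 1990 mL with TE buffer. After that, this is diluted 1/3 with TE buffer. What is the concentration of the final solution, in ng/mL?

Overall dilution factor = 12.03 × 500 × 7.992 × 3 = 1.44 × 10⁵.
13.2 mg/mL / 1.44 × 10⁵ = 9.16 × 10⁻⁵ mg/mL = 91.6 ng/mL.

91.6 ng/mL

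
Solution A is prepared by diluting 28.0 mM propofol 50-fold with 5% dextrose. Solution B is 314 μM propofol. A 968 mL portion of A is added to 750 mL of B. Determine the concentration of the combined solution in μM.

C_A = 28.0 mM / 50 = 0.560 mM.
C_B = 314 μM = 0.314 mM.
C_mix = (C_A·V_A + C_B·V_B)/(V_A + V_B) = (0.560×968 + 0.314×750) / 1718 = 0.453 mM = 453 μM.

453 μM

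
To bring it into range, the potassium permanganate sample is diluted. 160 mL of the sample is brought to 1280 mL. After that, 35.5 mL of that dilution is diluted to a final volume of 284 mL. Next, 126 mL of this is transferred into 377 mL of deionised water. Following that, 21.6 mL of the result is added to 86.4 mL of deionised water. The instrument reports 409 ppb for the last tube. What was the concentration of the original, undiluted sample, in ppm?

Overall dilution factor = 8 × 8 × 3.992 × 5 = 1277.
Original = 409 ppb × 1277 = 5.22 × 10⁵ ppb = 522 ppm.

522 ppm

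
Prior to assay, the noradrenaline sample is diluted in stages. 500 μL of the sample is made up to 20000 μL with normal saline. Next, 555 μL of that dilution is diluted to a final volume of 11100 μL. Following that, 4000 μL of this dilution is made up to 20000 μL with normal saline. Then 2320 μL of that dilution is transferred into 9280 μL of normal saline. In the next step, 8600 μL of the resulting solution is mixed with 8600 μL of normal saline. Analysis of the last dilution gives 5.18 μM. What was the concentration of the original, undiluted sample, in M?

0.207 M

Overall dilution factor = 40 × 20 × 5 × 5 × 2 = 4.00 × 10⁴.
Original = 5.18 μM × 4.00 × 10⁴ = 2.07 × 10⁵ μM = 0.207 M.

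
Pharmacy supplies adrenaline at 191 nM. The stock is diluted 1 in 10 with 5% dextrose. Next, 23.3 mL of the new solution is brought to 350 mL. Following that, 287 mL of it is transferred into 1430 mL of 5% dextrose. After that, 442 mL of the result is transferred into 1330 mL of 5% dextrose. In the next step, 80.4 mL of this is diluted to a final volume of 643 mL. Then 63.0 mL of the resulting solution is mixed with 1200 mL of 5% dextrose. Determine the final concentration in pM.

Overall dilution factor = 10 × 15.02 × 5.983 × 4.009 × 7.998 × 20.05 = 5.78 × 10⁵.
191 nM / 5.78 × 10⁵ = 3.31 × 10⁻⁴ nM = 0.331 pM.

0.331 pM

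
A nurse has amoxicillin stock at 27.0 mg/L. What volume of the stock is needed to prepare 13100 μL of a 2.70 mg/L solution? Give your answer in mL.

1.31 mL

V₁ = C₂V₂/C₁ = 2.70 × 13100 / 27.0 = 1310 μL = 1.31 mL.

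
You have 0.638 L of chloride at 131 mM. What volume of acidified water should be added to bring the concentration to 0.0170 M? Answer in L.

0.0170 M = 17.0 mM.
V₂ = C₁V₁/C₂ = 131 × 0.638 / 17.0 = 4.92 L.
Diluent to add = V₂ − V₁ = 4.92 − 0.638 = 4.28 L.

4.28 L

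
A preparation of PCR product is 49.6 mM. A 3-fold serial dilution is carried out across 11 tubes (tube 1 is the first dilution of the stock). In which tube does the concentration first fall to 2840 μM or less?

tube 3

Tube n has concentration 49.6 mM / 3ⁿ.
Need 3ⁿ ≥ 49.6 mM / 2840 μM = 17.5, so n ≥ 2.60.
First such tube: n = 3.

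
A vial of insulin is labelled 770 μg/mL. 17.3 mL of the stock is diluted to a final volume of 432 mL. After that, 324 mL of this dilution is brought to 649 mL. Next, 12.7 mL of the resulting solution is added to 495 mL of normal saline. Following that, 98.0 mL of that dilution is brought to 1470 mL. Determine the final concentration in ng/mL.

25.7 ng/mL

Overall dilution factor = 24.97 × 2.003 × 39.98 × 15 = 3.00 × 10⁴.
770 μg/mL / 3.00 × 10⁴ = 0.0257 μg/mL = 25.7 ng/mL.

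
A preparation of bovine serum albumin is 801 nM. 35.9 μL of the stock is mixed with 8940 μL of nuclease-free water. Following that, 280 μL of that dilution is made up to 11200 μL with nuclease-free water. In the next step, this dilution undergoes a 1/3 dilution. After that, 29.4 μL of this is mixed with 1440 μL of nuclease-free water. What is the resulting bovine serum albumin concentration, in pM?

0.534 pM

Overall dilution factor = 250.0 × 40 × 3 × 49.98 = 1.50 × 10⁶.
801 nM / 1.50 × 10⁶ = 5.34 × 10⁻⁴ nM = 0.534 pM.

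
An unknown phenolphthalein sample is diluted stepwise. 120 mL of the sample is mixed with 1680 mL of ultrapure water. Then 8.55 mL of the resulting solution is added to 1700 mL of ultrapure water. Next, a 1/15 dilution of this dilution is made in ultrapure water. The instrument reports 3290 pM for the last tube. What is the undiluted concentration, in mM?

Overall dilution factor = 15 × 199.8 × 15 = 4.50 × 10⁴.
Original = 3290 pM × 4.50 × 10⁴ = 1.48 × 10⁸ pM = 0.148 mM.

0.148 mM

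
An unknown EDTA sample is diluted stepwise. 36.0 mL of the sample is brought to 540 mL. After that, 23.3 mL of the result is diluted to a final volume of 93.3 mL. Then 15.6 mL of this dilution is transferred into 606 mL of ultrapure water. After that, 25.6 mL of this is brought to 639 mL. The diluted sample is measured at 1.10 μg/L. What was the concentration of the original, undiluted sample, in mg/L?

65.7 mg/L

Overall dilution factor = 15 × 4.004 × 39.85 × 24.96 = 5.97 × 10⁴.
Original = 1.10 μg/L × 5.97 × 10⁴ = 6.57 × 10⁴ μg/L = 65.7 mg/L.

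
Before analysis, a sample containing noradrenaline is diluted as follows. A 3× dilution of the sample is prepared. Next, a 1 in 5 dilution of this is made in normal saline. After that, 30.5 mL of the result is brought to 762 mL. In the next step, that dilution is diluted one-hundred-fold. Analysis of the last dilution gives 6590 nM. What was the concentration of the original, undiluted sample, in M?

Overall dilution factor = 3 × 5 × 24.98 × 100 = 3.75 × 10⁴.
Original = 6590 nM × 3.75 × 10⁴ = 2.47 × 10⁸ nM = 0.247 M.

0.247 M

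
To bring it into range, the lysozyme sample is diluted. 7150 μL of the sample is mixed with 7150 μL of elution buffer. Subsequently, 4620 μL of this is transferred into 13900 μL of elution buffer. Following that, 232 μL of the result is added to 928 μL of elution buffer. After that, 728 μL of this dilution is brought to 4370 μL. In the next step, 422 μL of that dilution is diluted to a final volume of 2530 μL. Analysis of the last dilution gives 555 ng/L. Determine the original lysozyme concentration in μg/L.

Overall dilution factor = 2 × 4.009 × 5 × 6.003 × 5.995 = 1443.
Original = 555 ng/L × 1443 = 8.01 × 10⁵ ng/L = 801 μg/L.

801 μg/L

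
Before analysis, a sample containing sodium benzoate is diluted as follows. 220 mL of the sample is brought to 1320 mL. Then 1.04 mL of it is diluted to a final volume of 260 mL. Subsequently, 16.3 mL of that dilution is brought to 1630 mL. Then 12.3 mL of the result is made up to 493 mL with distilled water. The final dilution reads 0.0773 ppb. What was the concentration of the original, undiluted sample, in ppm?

465 ppm

Overall dilution factor = 6 × 250 × 100 × 40.08 = 6.01 × 10⁶.
Original = 0.0773 ppb × 6.01 × 10⁶ = 4.65 × 10⁵ ppb = 465 ppm.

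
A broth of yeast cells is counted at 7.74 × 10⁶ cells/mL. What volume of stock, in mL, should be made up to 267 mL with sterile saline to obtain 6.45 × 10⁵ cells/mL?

22.2 mL

V₁ = C₂V₂/C₁ = 6.45 × 10⁵ × 267 / 7.74 × 10⁶ = 22.2 mL.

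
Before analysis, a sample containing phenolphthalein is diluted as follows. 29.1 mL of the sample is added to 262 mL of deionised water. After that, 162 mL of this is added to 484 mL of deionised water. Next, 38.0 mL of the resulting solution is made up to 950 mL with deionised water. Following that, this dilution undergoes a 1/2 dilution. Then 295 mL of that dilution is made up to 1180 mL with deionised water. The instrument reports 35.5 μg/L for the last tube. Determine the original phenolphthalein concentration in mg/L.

283 mg/L

Overall dilution factor = 10.00 × 3.988 × 25 × 2 × 4 = 7978.
Original = 35.5 μg/L × 7978 = 2.83 × 10⁵ μg/L = 283 mg/L.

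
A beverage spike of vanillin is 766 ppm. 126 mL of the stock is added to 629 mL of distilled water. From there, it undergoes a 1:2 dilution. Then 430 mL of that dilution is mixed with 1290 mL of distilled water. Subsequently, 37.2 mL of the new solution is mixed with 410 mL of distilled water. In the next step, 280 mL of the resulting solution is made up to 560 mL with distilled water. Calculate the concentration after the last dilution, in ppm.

0.665 ppm

Overall dilution factor = 5.992 × 2 × 4 × 12.02 × 2 = 1153.
766 ppm / 1153 = 0.665 ppm.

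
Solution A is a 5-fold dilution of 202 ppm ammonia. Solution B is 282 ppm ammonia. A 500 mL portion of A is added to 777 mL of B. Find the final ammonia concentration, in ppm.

187 ppm

C_A = 202 ppm / 5 = 40.4 ppm.
C_mix = (C_A·V_A + C_B·V_B)/(V_A + V_B) = (40.4×500 + 282×777) / 1277 = 187 ppm.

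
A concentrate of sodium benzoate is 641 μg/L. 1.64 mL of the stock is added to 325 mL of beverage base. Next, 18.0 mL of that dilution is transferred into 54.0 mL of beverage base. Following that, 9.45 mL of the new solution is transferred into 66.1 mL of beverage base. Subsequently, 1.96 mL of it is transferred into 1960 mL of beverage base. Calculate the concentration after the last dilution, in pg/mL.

Overall dilution factor = 199.2 × 4 × 7.995 × 1001 = 6.38 × 10⁶.
641 μg/L / 6.38 × 10⁶ = 1.01 × 10⁻⁴ μg/L = 0.101 pg/mL.

0.101 pg/mL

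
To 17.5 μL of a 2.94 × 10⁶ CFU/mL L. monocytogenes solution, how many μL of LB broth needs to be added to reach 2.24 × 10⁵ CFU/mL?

V₂ = C₁V₁/C₂ = 2.94 × 10⁶ × 17.5 / 2.24 × 10⁵ = 230 μL.
Diluent to add = V₂ − V₁ = 230 − 17.5 = 212 μL.

212 μL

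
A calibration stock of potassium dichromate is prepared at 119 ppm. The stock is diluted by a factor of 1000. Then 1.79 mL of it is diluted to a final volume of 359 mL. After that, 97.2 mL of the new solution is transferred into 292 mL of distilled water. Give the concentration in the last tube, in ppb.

Overall dilution factor = 1000 × 200.6 × 4.004 = 8.03 × 10⁵.
119 ppm / 8.03 × 10⁵ = 1.48 × 10⁻⁴ ppm = 0.148 ppb.

0.148 ppb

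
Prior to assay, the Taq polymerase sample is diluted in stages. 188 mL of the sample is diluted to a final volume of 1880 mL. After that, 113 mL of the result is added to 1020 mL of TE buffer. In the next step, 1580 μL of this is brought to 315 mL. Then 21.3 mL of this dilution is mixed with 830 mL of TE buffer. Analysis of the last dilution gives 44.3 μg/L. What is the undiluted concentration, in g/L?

35.4 g/L

Overall dilution factor = 10 × 10.03 × 199.4 × 39.97 = 7.99 × 10⁵.
Original = 44.3 μg/L × 7.99 × 10⁵ = 3.54 × 10⁷ μg/L = 35.4 g/L.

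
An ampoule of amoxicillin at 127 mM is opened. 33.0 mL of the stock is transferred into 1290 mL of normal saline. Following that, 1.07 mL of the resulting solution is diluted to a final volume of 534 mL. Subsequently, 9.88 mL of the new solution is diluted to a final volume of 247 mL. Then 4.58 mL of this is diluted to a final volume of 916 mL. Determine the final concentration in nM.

1.27 nM

Overall dilution factor = 40.09 × 499.1 × 25 × 200 = 1.00 × 10⁸.
127 mM / 1.00 × 10⁸ = 1.27 × 10⁻⁶ mM = 1.27 nM.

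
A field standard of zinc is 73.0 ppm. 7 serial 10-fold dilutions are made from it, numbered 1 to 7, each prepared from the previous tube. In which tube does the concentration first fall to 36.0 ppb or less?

tube 4

Tube n has concentration 73.0 ppm / 10ⁿ.
Need 10ⁿ ≥ 73.0 ppm / 36.0 ppb = 2028, so n ≥ 3.31.
First such tube: n = 4.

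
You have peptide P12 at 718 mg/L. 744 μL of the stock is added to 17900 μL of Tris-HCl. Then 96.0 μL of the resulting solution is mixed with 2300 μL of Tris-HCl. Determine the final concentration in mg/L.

1.15 mg/L

Overall dilution factor = 25.06 × 24.96 = 625.
718 mg/L / 625 = 1.15 mg/L.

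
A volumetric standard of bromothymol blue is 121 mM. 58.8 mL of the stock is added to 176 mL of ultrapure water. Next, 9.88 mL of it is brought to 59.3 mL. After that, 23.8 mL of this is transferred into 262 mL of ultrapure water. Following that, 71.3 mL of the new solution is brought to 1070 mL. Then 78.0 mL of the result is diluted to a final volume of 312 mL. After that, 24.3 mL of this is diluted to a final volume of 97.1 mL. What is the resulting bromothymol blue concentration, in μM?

Overall dilution factor = 3.993 × 6.002 × 12.01 × 15.01 × 4 × 3.996 = 6.90 × 10⁴.
121 mM / 6.90 × 10⁴ = 1.75 × 10⁻³ mM = 1.75 μM.

1.75 μM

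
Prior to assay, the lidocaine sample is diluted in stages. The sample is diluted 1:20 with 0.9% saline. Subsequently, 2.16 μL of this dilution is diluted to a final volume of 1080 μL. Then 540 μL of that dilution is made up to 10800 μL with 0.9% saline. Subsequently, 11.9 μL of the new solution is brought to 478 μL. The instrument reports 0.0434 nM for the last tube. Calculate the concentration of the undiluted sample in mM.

0.349 mM

Overall dilution factor = 20 × 500 × 20 × 40.17 = 8.03 × 10⁶.
Original = 0.0434 nM × 8.03 × 10⁶ = 3.49 × 10⁵ nM = 0.349 mM.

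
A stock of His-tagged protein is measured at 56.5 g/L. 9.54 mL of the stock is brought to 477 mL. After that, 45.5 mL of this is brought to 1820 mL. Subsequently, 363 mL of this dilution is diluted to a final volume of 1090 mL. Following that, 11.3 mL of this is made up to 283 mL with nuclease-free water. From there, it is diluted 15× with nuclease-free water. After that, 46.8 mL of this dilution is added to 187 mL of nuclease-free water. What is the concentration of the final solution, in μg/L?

5.01 μg/L

Overall dilution factor = 50 × 40 × 3.003 × 25.04 × 15 × 4.996 = 1.13 × 10⁷.
56.5 g/L / 1.13 × 10⁷ = 5.01 × 10⁻⁶ g/L = 5.01 μg/L.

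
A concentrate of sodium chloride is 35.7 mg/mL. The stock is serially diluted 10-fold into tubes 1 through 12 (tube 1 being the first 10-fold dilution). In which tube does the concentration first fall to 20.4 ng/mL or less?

tube 7

Tube n has concentration 35.7 mg/mL / 10ⁿ.
Need 10ⁿ ≥ 35.7 mg/mL / 20.4 ng/mL = 1.75 × 10⁶, so n ≥ 6.24.
First such tube: n = 7.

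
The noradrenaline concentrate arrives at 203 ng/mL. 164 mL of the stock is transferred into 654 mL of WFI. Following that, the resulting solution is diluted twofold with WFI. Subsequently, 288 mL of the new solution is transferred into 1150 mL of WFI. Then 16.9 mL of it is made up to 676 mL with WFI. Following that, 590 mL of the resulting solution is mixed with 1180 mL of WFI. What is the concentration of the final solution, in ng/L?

Overall dilution factor = 4.988 × 2 × 4.993 × 40 × 3 = 5977.
203 ng/mL / 5977 = 0.0340 ng/mL = 34.0 ng/L.

34.0 ng/L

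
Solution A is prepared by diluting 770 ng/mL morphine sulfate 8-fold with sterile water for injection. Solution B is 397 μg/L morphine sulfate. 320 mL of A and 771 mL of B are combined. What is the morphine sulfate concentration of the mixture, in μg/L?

309 μg/L

C_A = 770 ng/mL / 8 = 96.2 ng/mL.
C_B = 397 μg/L = 397 ng/mL.
C_mix = (C_A·V_A + C_B·V_B)/(V_A + V_B) = (96.2×320 + 397×771) / 1091 = 309 ng/mL = 309 μg/L.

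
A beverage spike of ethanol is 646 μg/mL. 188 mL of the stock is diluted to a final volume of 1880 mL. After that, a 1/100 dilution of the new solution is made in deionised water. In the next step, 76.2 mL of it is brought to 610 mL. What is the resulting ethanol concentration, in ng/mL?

Overall dilution factor = 10 × 100 × 8.005 = 8005.
646 μg/mL / 8005 = 0.0807 μg/mL = 80.7 ng/mL.

80.7 ng/mL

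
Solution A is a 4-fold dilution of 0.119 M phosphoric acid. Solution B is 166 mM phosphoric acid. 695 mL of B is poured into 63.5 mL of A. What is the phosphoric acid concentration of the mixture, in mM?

155 mM

C_A = 0.119 M / 4 = 0.0297 M.
C_B = 166 mM = 0.166 M.
C_mix = (C_A·V_A + C_B·V_B)/(V_A + V_B) = (0.0297×63.5 + 0.166×695) / 758.5 = 0.155 M = 155 mM.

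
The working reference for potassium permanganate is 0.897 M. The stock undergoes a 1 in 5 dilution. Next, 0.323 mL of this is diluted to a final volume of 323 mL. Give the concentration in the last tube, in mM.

Overall dilution factor = 5 × 1000 = 5000.
0.897 M / 5000 = 1.79 × 10⁻⁴ M = 0.179 mM.

0.179 mM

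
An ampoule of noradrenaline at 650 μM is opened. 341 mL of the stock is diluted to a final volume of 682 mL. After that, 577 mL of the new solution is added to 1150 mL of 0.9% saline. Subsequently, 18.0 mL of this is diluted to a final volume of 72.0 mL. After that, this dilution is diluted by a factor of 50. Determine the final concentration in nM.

Overall dilution factor = 2 × 2.993 × 4 × 50 = 1197.
650 μM / 1197 = 0.543 μM = 543 nM.

543 nM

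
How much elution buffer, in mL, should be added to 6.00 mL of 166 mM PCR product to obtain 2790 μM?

351 mL

2790 μM = 2.79 mM.
V₂ = C₁V₁/C₂ = 166 × 6.00 / 2.79 = 357 mL.
Diluent to add = V₂ − V₁ = 357 − 6.00 = 351 mL.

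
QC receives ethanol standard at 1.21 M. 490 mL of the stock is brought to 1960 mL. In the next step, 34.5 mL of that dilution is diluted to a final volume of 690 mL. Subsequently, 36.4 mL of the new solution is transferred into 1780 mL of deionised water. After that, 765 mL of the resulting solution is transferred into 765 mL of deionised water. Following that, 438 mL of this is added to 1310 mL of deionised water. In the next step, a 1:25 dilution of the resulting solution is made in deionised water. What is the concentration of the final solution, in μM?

Overall dilution factor = 4 × 20 × 49.90 × 2 × 3.991 × 25 = 7.97 × 10⁵.
1.21 M / 7.97 × 10⁵ = 1.52 × 10⁻⁶ M = 1.52 μM.

1.52 μM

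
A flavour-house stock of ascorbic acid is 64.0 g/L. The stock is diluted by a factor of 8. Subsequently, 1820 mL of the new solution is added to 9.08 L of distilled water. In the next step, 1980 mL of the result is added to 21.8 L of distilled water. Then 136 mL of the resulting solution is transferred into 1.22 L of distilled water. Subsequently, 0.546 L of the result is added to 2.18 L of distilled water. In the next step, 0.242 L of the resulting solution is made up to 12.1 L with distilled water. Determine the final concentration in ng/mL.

44.7 ng/mL

Overall dilution factor = 8 × 5.989 × 12.01 × 9.971 × 4.993 × 50 = 1.43 × 10⁶.
64.0 g/L / 1.43 × 10⁶ = 4.47 × 10⁻⁵ g/L = 44.7 ng/mL.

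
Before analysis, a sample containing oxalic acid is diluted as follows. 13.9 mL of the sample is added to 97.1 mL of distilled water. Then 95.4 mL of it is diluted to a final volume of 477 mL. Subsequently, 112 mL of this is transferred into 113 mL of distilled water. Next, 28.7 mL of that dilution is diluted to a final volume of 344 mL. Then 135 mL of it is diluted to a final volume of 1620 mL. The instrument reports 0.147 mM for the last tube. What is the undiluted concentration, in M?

1.70 M

Overall dilution factor = 7.986 × 5 × 2.009 × 11.99 × 12 = 1.15 × 10⁴.
Original = 0.147 mM × 1.15 × 10⁴ = 1696 mM = 1.70 M.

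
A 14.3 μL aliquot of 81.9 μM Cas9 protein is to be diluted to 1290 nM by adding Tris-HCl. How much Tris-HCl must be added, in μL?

894 μL

1290 nM = 1.29 μM.
V₂ = C₁V₁/C₂ = 81.9 × 14.3 / 1.29 = 908 μL.
Diluent to add = V₂ − V₁ = 908 − 14.3 = 894 μL.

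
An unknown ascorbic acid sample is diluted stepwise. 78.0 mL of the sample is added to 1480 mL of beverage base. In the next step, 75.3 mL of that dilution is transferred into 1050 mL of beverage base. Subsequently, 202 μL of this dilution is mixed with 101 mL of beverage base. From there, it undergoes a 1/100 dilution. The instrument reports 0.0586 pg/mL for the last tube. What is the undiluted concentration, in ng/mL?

876 ng/mL

Overall dilution factor = 19.97 × 14.94 × 501 × 100 = 1.50 × 10⁷.
Original = 0.0586 pg/mL × 1.50 × 10⁷ = 8.76 × 10⁵ pg/mL = 876 ng/mL.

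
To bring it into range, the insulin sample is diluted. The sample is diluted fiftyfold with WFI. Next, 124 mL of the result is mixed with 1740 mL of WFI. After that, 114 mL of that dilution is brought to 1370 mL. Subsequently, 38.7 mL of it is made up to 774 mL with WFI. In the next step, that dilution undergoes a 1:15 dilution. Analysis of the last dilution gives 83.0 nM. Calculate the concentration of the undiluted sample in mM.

Overall dilution factor = 50 × 15.03 × 12.02 × 20 × 15 = 2.71 × 10⁶.
Original = 83.0 nM × 2.71 × 10⁶ = 2.25 × 10⁸ nM = 225 mM.

225 mM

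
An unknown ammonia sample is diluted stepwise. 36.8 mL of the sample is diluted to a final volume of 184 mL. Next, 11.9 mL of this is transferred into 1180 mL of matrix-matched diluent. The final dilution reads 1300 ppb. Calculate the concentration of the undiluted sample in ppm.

651 ppm

Overall dilution factor = 5 × 100.2 = 501.
Original = 1300 ppb × 501 = 6.51 × 10⁵ ppb = 651 ppm.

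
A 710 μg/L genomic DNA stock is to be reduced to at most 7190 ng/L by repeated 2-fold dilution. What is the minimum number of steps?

7

Need 2ⁿ ≥ 98.7, so n ≥ log(98.7)/log(2) = 6.63.
Minimum whole steps: n = 7.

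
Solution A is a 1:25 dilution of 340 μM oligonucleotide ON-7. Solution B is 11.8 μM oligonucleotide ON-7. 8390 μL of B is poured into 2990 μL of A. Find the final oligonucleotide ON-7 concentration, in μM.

C_A = 340 μM / 25 = 13.6 μM.
C_mix = (C_A·V_A + C_B·V_B)/(V_A + V_B) = (13.6×2990 + 11.8×8390) / 11380 = 12.3 μM.

12.3 μM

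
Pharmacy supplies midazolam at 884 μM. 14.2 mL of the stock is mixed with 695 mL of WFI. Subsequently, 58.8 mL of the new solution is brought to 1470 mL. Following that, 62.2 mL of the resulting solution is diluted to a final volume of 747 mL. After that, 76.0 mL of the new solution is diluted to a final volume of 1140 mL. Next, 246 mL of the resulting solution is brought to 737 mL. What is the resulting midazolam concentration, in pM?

1310 pM

Overall dilution factor = 49.94 × 25 × 12.01 × 15 × 2.996 = 6.74 × 10⁵.
884 μM / 6.74 × 10⁵ = 1.31 × 10⁻³ μM = 1310 pM.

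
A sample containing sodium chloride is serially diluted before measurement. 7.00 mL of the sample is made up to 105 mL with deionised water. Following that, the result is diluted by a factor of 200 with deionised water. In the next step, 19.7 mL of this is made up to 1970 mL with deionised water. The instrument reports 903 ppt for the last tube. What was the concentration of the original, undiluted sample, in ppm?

271 ppm

Overall dilution factor = 15 × 200 × 100 = 3.00 × 10⁵.
Original = 903 ppt × 3.00 × 10⁵ = 2.71 × 10⁸ ppt = 271 ppm.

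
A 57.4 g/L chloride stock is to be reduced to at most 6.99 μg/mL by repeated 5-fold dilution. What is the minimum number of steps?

Need 5ⁿ ≥ 8212, so n ≥ log(8212)/log(5) = 5.60.
Minimum whole steps: n = 6.

6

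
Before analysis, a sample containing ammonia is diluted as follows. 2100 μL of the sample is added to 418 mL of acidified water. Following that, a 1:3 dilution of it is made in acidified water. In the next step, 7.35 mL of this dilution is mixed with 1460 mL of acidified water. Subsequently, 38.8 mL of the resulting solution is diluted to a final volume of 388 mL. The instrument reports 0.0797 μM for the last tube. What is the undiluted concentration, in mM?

Overall dilution factor = 200.0 × 3 × 199.6 × 10 = 1.20 × 10⁶.
Original = 0.0797 μM × 1.20 × 10⁶ = 9.55 × 10⁴ μM = 95.5 mM.

95.5 mM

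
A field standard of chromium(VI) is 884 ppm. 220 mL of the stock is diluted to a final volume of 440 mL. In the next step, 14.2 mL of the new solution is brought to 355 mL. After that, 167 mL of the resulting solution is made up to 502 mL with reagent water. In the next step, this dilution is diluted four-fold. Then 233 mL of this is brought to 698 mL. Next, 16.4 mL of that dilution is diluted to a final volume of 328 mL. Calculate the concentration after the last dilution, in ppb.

24.5 ppb

Overall dilution factor = 2 × 25 × 3.006 × 4 × 2.996 × 20 = 3.60 × 10⁴.
884 ppm / 3.60 × 10⁴ = 0.0245 ppm = 24.5 ppb.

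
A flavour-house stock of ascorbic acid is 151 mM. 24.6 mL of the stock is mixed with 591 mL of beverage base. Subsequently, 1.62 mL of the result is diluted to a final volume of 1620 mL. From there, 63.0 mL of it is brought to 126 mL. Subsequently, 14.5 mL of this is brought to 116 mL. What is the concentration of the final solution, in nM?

Overall dilution factor = 25.02 × 1000 × 2 × 8 = 4.00 × 10⁵.
151 mM / 4.00 × 10⁵ = 3.77 × 10⁻⁴ mM = 377 nM.

377 nM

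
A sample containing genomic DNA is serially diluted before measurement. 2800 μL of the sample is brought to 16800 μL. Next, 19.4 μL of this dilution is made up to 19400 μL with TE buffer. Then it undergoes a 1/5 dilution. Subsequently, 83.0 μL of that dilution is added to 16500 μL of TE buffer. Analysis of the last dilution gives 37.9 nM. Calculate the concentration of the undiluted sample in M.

Overall dilution factor = 6 × 1000 × 5 × 199.8 = 5.99 × 10⁶.
Original = 37.9 nM × 5.99 × 10⁶ = 2.27 × 10⁸ nM = 0.227 M.

0.227 M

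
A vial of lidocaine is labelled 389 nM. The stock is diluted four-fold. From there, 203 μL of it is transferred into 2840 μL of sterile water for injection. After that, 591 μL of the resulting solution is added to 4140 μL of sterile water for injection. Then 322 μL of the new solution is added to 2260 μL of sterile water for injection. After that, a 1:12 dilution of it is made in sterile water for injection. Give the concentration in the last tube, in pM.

8.42 pM

Overall dilution factor = 4 × 14.99 × 8.005 × 8.019 × 12 = 4.62 × 10⁴.
389 nM / 4.62 × 10⁴ = 8.42 × 10⁻³ nM = 8.42 pM.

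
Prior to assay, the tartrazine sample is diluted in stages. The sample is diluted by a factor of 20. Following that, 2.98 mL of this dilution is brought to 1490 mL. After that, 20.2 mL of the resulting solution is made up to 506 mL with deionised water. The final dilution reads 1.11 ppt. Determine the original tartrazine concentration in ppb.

Overall dilution factor = 20 × 500 × 25.05 = 2.50 × 10⁵.
Original = 1.11 ppt × 2.50 × 10⁵ = 2.78 × 10⁵ ppt = 278 ppb.

278 ppb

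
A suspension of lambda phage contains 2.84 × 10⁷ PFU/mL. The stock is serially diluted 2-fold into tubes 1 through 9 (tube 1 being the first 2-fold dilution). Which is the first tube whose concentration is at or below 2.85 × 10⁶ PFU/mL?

tube 4

Tube n has concentration 2.84 × 10⁷ PFU/mL / 2ⁿ.
Need 2ⁿ ≥ 2.84 × 10⁷ PFU/mL / 2.85 × 10⁶ PFU/mL = 9.96, so n ≥ 3.32.
First such tube: n = 4.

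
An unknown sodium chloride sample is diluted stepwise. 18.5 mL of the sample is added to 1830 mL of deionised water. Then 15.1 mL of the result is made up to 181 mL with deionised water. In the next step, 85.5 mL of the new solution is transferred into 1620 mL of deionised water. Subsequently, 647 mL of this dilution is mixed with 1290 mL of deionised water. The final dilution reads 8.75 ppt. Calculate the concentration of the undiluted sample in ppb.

Overall dilution factor = 99.92 × 11.99 × 19.95 × 2.994 = 7.15 × 10⁴.
Original = 8.75 ppt × 7.15 × 10⁴ = 6.26 × 10⁵ ppt = 626 ppb.

626 ppb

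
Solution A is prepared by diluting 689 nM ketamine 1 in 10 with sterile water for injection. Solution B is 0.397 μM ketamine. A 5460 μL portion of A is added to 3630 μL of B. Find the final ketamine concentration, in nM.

C_A = 689 nM / 10 = 68.9 nM.
C_B = 0.397 μM = 397 nM.
C_mix = (C_A·V_A + C_B·V_B)/(V_A + V_B) = (68.9×5460 + 397×3630) / 9090 = 200 nM.

200 nM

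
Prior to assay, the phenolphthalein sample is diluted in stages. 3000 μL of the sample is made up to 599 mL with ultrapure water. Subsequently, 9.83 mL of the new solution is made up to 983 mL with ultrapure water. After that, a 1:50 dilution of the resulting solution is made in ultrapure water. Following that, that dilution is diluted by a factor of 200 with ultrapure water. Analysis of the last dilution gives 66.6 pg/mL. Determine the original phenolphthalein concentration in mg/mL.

Overall dilution factor = 199.7 × 100 × 50 × 200 = 2.00 × 10⁸.
Original = 66.6 pg/mL × 2.00 × 10⁸ = 1.33 × 10¹⁰ pg/mL = 13.3 mg/mL.

13.3 mg/mL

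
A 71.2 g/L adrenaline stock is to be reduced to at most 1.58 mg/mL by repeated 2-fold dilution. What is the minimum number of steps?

6

Need 2ⁿ ≥ 45.1, so n ≥ log(45.1)/log(2) = 5.49.
Minimum whole steps: n = 6.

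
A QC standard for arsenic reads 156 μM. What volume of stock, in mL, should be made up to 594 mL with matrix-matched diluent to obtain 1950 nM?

7.43 mL

1950 nM = 1.95 μM.
V₁ = C₂V₂/C₁ = 1.95 × 594 / 156 = 7.43 mL.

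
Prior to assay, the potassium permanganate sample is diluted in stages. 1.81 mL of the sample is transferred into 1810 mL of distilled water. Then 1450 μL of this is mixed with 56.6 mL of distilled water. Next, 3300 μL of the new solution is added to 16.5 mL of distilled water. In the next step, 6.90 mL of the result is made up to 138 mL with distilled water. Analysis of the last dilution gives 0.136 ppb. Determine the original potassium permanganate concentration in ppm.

654 ppm

Overall dilution factor = 1001 × 40.03 × 6 × 20 = 4.81 × 10⁶.
Original = 0.136 ppb × 4.81 × 10⁶ = 6.54 × 10⁵ ppb = 654 ppm.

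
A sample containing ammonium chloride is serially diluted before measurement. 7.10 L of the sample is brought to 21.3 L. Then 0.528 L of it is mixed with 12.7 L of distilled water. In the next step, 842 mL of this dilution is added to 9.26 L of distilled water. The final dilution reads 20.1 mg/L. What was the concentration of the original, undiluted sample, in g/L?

18.1 g/L

Overall dilution factor = 3 × 25.05 × 12.00 = 902.
Original = 20.1 mg/L × 902 = 1.81 × 10⁴ mg/L = 18.1 g/L.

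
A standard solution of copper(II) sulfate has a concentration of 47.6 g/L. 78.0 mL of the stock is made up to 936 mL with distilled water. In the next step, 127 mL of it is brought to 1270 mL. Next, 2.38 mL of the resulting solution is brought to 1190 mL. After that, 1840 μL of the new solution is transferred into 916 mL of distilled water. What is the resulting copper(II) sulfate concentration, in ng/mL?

1.59 ng/mL

Overall dilution factor = 12 × 10 × 500 × 498.8 = 2.99 × 10⁷.
47.6 g/L / 2.99 × 10⁷ = 1.59 × 10⁻⁶ g/L = 1.59 ng/mL.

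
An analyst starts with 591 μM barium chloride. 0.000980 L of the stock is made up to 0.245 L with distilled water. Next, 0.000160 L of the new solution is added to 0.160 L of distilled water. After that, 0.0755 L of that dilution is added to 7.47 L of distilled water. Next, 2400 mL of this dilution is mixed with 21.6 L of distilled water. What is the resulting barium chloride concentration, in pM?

Overall dilution factor = 250 × 1001 × 99.94 × 10 = 2.50 × 10⁸.
591 μM / 2.50 × 10⁸ = 2.36 × 10⁻⁶ μM = 2.36 pM.

2.36 pM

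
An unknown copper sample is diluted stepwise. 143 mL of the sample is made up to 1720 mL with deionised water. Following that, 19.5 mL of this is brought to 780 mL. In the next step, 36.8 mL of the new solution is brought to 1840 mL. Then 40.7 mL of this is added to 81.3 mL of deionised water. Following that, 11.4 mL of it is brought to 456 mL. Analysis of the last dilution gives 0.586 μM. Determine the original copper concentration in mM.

1690 mM

Overall dilution factor = 12.03 × 40 × 50 × 2.998 × 40 = 2.88 × 10⁶.
Original = 0.586 μM × 2.88 × 10⁶ = 1.69 × 10⁶ μM = 1690 mM.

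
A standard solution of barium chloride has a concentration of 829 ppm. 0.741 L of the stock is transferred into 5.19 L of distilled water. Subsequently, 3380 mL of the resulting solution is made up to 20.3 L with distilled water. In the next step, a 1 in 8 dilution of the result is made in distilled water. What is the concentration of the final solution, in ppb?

2160 ppb

Overall dilution factor = 8.004 × 6.006 × 8 = 385.
829 ppm / 385 = 2.16 ppm = 2160 ppb.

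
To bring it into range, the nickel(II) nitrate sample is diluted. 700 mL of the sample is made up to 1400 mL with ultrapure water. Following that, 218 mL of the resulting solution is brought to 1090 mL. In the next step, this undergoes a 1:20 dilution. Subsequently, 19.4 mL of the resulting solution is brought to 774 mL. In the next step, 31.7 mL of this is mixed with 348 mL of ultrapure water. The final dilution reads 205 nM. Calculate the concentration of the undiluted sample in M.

0.0196 M

Overall dilution factor = 2 × 5 × 20 × 39.90 × 11.98 = 9.56 × 10⁴.
Original = 205 nM × 9.56 × 10⁴ = 1.96 × 10⁷ nM = 0.0196 M.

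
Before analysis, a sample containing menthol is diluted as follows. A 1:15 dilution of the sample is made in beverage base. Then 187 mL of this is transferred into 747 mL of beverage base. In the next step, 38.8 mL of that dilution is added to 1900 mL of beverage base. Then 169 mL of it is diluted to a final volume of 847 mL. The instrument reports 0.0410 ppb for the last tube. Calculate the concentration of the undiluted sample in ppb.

Overall dilution factor = 15 × 4.995 × 49.97 × 5.012 = 1.88 × 10⁴.
Original = 0.0410 ppb × 1.88 × 10⁴ = 769 ppb.

769 ppb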